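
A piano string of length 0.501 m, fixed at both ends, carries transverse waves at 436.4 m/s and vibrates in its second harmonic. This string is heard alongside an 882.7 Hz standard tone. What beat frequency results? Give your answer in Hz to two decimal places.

For a string fixed at both ends, f_n = n·v/(2L) = 2·436.4/(2·0.501) = 871.0579 Hz.
f_beat = |871.0579 − 882.7| = 11.64 Hz.

11.64 Hz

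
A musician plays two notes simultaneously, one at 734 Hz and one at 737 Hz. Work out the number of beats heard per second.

3 Hz

f_beat = |f₁ − f₂|.
|734 − 737| = 3 Hz.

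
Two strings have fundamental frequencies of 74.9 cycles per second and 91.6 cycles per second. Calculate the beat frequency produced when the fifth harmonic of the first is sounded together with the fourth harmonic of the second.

8.1 Hz

Fifth harmonic of the first: 5·74.9 = 374.5 Hz.
Fourth harmonic of the second: 4·91.6 = 366.4 Hz.
f_beat = |374.5 − 366.4| = 8.1 Hz.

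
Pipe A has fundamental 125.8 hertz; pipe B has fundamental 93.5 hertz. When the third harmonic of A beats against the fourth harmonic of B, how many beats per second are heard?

3.4 Hz

Third harmonic of the first: 3·125.8 = 377.4 Hz.
Fourth harmonic of the second: 4·93.5 = 374.0 Hz.
f_beat = |377.4 − 374.0| = 3.4 Hz.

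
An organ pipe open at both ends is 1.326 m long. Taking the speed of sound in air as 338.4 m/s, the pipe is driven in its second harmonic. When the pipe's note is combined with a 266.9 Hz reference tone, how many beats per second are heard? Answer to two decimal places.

11.70 Hz

Open pipe: f_n = n·v/(2L) = 2·338.4/(2·1.326) = 255.2036 Hz.
f_beat = |255.2036 − 266.9| = 11.70 Hz.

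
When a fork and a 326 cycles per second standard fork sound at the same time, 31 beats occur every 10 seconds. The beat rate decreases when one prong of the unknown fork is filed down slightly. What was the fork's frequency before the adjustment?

Beat frequency = 31/10 = 3.1 Hz.
|f − 326| = 3.1, so the fork was at either 322.9 Hz or 329.1 Hz.
Filing a prong removes mass and raises the fork's frequency; the adjustment raises the fork's frequency.
The beat rate fell, so the adjustment moved the fork toward 326 Hz — it must have started below the reference.

322.9 Hz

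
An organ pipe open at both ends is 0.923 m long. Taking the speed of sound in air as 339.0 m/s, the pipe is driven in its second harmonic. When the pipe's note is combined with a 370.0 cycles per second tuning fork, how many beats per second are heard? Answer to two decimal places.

Open pipe: f_n = n·v/(2L) = 2·339.0/(2·0.923) = 367.2806 Hz.
f_beat = |367.2806 − 370.0| = 2.72 Hz.

2.72 Hz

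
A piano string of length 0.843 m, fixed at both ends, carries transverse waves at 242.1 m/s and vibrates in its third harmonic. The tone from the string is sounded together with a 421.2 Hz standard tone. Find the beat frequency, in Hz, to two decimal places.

9.58 Hz

For a string fixed at both ends, f_n = n·v/(2L) = 3·242.1/(2·0.843) = 430.7829 Hz.
f_beat = |430.7829 − 421.2| = 9.58 Hz.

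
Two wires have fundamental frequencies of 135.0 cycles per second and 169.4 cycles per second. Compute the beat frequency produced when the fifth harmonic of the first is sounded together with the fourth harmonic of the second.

Fifth harmonic of the first: 5·135.0 = 675.0 Hz.
Fourth harmonic of the second: 4·169.4 = 677.6 Hz.
f_beat = |675.0 − 677.6| = 2.6 Hz.

2.6 Hz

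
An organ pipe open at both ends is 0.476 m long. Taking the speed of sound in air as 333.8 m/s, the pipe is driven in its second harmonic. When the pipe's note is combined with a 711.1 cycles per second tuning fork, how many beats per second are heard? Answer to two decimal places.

Open pipe: f_n = n·v/(2L) = 2·333.8/(2·0.476) = 701.2605 Hz.
f_beat = |701.2605 − 711.1| = 9.84 Hz.

9.84 Hz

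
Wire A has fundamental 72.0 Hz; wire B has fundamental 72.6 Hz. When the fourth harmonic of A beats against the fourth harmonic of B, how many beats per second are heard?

2.4 Hz

Fourth harmonic of the first: 4·72.0 = 288.0 Hz.
Fourth harmonic of the second: 4·72.6 = 290.4 Hz.
f_beat = |288.0 − 290.4| = 2.4 Hz.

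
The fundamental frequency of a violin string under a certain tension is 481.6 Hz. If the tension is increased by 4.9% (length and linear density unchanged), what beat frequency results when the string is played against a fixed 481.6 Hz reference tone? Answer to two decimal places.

For a string, f ∝ √T, so the new frequency is 481.6·√1.049 = 493.2581 Hz.
f_beat = |493.2581 − 481.6| = 11.66 Hz.

11.66 Hz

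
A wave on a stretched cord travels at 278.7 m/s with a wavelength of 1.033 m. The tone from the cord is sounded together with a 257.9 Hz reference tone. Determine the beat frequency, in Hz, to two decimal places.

11.90 Hz

Source frequency f = v/λ = 278.7/1.033 = 269.7967 Hz.
f_beat = |269.7967 − 257.9| = 11.90 Hz.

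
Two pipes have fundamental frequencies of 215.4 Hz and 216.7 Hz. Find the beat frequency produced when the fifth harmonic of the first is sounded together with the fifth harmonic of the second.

Fifth harmonic of the first: 5·215.4 = 1077.0 Hz.
Fifth harmonic of the second: 5·216.7 = 1083.5 Hz.
f_beat = |1077.0 − 1083.5| = 6.5 Hz.

6.5 Hz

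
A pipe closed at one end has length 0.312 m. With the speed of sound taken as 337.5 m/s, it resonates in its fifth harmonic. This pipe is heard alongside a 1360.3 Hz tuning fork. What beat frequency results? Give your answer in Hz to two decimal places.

8.14 Hz

Closed pipe (odd harmonics): f_n = n·v/(4L) = 5·337.5/(4·0.312) = 1352.1635 Hz.
f_beat = |1352.1635 − 1360.3| = 8.14 Hz.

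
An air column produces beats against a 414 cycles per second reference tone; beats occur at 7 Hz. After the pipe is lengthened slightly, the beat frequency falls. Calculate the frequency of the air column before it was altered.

|f − 414| = 7, so the air column was at either 407 Hz or 421 Hz.
A longer pipe has a lower fundamental; the adjustment lowers the air column's frequency.
The beat rate fell, so the adjustment moved the air column toward 414 Hz — it must have started above the reference.

421 Hz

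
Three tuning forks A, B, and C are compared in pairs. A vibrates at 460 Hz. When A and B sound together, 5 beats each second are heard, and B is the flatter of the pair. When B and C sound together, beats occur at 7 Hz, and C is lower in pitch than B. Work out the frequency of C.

B is below A, so f_B = 460 − 5 = 455 Hz.
C is below B, so f_C = 455 − 7 = 448 Hz.

448 Hz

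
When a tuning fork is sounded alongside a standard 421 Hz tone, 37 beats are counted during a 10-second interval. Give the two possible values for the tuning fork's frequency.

Beat frequency = 37/10 = 3.7 Hz.
|f − 421| = 3.7, so f = 421 ± 3.7.

417.3 Hz or 424.7 Hz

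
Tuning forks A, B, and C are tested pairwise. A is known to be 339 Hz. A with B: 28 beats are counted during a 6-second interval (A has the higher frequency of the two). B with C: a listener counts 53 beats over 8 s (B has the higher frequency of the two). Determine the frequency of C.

327.7083 Hz

A–B: Beat frequency = 28/6 = 4.6667 Hz.
B is below A, so f_B = 339 − 4.6667 = 334.3333 Hz.
B–C: Beat frequency = 53/8 = 6.625 Hz.
C is below B, so f_C = 334.3333 − 6.625 = 327.7083 Hz.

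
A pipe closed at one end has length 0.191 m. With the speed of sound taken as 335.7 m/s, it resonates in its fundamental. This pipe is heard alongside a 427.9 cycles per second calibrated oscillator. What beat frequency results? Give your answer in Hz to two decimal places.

11.50 Hz

Closed pipe (odd harmonics): f_n = n·v/(4L) = 1·335.7/(4·0.191) = 439.3979 Hz.
f_beat = |439.3979 − 427.9| = 11.50 Hz.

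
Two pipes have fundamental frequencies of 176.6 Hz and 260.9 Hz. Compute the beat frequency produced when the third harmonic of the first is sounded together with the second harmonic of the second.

Third harmonic of the first: 3·176.6 = 529.8 Hz.
Second harmonic of the second: 2·260.9 = 521.8 Hz.
f_beat = |529.8 − 521.8| = 8.0 Hz.

8.0 Hz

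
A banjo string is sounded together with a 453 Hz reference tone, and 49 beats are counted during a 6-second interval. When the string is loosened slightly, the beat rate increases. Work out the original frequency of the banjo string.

444.8333 Hz

Beat frequency = 49/6 = 8.1667 Hz.
|f − 453| = 8.1667, so the banjo string was at either 444.8333 Hz or 461.1667 Hz.
Reducing tension lowers a string's frequency; the adjustment lowers the banjo string's frequency.
The beat rate rose, so the adjustment moved the banjo string further from 453 Hz — it was already below the reference.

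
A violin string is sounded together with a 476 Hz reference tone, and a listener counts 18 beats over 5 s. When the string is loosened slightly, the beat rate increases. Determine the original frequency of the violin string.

Beat frequency = 18/5 = 3.6 Hz.
|f − 476| = 3.6, so the violin string was at either 472.4 Hz or 479.6 Hz.
Reducing tension lowers a string's frequency; the adjustment lowers the violin string's frequency.
The beat rate rose, so the adjustment moved the violin string further from 476 Hz — it was already below the reference.

472.4 Hz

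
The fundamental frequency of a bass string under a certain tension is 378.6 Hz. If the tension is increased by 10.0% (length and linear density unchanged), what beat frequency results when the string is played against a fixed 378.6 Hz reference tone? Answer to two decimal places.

For a string, f ∝ √T, so the new frequency is 378.6·√1.100 = 397.0790 Hz.
f_beat = |397.0790 − 378.6| = 18.48 Hz.

18.48 Hz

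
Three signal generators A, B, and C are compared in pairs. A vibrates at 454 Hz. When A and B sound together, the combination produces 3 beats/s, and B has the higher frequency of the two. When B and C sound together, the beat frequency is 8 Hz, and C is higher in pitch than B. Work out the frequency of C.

465 Hz

B is above A, so f_B = 454 + 3 = 457 Hz.
C is above B, so f_C = 457 + 8 = 465 Hz.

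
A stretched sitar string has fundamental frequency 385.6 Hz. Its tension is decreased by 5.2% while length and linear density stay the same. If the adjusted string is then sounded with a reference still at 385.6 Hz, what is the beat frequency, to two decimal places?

10.16 Hz

For a string, f ∝ √T, so the new frequency is 385.6·√0.948 = 375.4406 Hz.
f_beat = |375.4406 − 385.6| = 10.16 Hz.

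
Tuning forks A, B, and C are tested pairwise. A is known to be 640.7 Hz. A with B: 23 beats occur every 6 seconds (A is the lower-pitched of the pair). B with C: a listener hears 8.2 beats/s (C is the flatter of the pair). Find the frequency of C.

A–B: Beat frequency = 23/6 = 3.8333 Hz.
B is above A, so f_B = 640.7 + 3.8333 = 644.5333 Hz.
C is below B, so f_C = 644.5333 − 8.2 = 636.3333 Hz.

636.3333 Hz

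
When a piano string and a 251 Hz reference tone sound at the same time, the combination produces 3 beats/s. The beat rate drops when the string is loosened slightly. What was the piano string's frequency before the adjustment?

254 Hz

|f − 251| = 3, so the piano string was at either 248 Hz or 254 Hz.
Reducing tension lowers a string's frequency; the adjustment lowers the piano string's frequency.
The beat rate fell, so the adjustment moved the piano string toward 251 Hz — it must have started above the reference.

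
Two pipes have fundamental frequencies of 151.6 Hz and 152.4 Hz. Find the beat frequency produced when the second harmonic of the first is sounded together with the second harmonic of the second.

Second harmonic of the first: 2·151.6 = 303.2 Hz.
Second harmonic of the second: 2·152.4 = 304.8 Hz.
f_beat = |303.2 − 304.8| = 1.6 Hz.

1.6 Hz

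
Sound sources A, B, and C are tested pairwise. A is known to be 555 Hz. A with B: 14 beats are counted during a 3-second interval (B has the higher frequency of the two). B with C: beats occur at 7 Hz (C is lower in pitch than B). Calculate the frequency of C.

A–B: Beat frequency = 14/3 = 4.6667 Hz.
B is above A, so f_B = 555 + 4.6667 = 559.6667 Hz.
C is below B, so f_C = 559.6667 − 7 = 552.6667 Hz.

552.6667 Hz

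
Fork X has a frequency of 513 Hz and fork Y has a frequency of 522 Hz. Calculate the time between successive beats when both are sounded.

0.111 s

f_beat = |513 − 522| = 9 Hz.
Beat period T = 1 / f_beat = 1 / 9 s.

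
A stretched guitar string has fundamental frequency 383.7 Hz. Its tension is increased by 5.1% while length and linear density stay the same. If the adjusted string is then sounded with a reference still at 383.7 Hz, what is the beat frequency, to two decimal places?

9.66 Hz

For a string, f ∝ √T, so the new frequency is 383.7·√1.051 = 393.3627 Hz.
f_beat = |393.3627 − 383.7| = 9.66 Hz.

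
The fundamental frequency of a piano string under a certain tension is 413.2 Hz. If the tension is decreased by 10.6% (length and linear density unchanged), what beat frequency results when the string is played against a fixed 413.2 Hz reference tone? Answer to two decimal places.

22.51 Hz

For a string, f ∝ √T, so the new frequency is 413.2·√0.894 = 390.6871 Hz.
f_beat = |390.6871 − 413.2| = 22.51 Hz.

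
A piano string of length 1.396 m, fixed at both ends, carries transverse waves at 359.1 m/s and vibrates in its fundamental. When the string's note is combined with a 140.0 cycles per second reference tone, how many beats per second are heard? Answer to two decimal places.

For a string fixed at both ends, f_n = n·v/(2L) = 1·359.1/(2·1.396) = 128.6175 Hz.
f_beat = |128.6175 − 140.0| = 11.38 Hz.

11.38 Hz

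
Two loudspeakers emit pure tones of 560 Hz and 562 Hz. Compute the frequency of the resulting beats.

2 Hz

f_beat = |f₁ − f₂|.
|560 − 562| = 2 Hz.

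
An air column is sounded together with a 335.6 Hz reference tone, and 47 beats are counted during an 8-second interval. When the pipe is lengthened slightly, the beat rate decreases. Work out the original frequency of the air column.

Beat frequency = 47/8 = 5.875 Hz.
|f − 335.6| = 5.875, so the air column was at either 329.725 Hz or 341.475 Hz.
A longer pipe has a lower fundamental; the adjustment lowers the air column's frequency.
The beat rate fell, so the adjustment moved the air column toward 335.6 Hz — it must have started above the reference.

341.475 Hz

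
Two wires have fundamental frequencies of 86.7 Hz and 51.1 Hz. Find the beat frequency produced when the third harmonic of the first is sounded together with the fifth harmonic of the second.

Third harmonic of the first: 3·86.7 = 260.1 Hz.
Fifth harmonic of the second: 5·51.1 = 255.5 Hz.
f_beat = |260.1 − 255.5| = 4.6 Hz.

4.6 Hz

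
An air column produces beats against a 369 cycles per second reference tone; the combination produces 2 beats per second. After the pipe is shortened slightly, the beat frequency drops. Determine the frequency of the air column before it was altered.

|f − 369| = 2, so the air column was at either 367 Hz or 371 Hz.
A shorter pipe has a higher fundamental; the adjustment raises the air column's frequency.
The beat rate fell, so the adjustment moved the air column toward 369 Hz — it must have started below the reference.

367 Hz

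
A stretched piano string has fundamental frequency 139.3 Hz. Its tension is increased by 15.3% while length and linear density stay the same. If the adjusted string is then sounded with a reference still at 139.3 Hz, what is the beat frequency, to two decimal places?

10.28 Hz

For a string, f ∝ √T, so the new frequency is 139.3·√1.153 = 149.5773 Hz.
f_beat = |149.5773 − 139.3| = 10.28 Hz.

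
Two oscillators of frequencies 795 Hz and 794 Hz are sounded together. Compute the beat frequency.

f_beat = |f₁ − f₂|.
|795 − 794| = 1 Hz.

1 Hz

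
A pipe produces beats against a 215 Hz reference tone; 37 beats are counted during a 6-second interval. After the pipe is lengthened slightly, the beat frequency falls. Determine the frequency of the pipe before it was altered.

Beat frequency = 37/6 = 6.1667 Hz.
|f − 215| = 6.1667, so the pipe was at either 208.8333 Hz or 221.1667 Hz.
A longer pipe has a lower fundamental; the adjustment lowers the pipe's frequency.
The beat rate fell, so the adjustment moved the pipe toward 215 Hz — it must have started above the reference.

221.1667 Hz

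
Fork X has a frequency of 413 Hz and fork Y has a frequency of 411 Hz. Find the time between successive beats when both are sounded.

f_beat = |413 − 411| = 2 Hz.
Beat period T = 1 / f_beat = 1 / 2 s.

0.500 s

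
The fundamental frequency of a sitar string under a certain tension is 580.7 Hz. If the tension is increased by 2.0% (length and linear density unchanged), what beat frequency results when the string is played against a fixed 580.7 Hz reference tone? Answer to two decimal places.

For a string, f ∝ √T, so the new frequency is 580.7·√1.020 = 586.4783 Hz.
f_beat = |586.4783 − 580.7| = 5.78 Hz.

5.78 Hz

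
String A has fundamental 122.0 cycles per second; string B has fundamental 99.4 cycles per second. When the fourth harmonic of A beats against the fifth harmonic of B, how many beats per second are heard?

9.0 Hz

Fourth harmonic of the first: 4·122.0 = 488.0 Hz.
Fifth harmonic of the second: 5·99.4 = 497.0 Hz.
f_beat = |488.0 − 497.0| = 9.0 Hz.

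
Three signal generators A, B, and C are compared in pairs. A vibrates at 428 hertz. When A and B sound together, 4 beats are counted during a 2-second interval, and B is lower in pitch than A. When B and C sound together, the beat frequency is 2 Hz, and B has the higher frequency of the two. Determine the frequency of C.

424 Hz

A–B: Beat frequency = 4/2 = 2 Hz.
B is below A, so f_B = 428 − 2 = 426 Hz.
C is below B, so f_C = 426 − 2 = 424 Hz.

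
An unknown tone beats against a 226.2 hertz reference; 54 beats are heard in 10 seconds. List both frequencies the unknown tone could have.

Beat frequency = 54/10 = 5.4 Hz.
|f − 226.2| = 5.4, so f = 226.2 ± 5.4.

220.8 Hz or 231.6 Hz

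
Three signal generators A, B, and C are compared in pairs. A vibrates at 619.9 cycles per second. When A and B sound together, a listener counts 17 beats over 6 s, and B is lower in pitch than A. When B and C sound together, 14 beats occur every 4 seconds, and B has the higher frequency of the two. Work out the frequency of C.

613.5667 Hz

A–B: Beat frequency = 17/6 = 2.8333 Hz.
B is below A, so f_B = 619.9 − 2.8333 = 617.0667 Hz.
B–C: Beat frequency = 14/4 = 3.5 Hz.
C is below B, so f_C = 617.0667 − 3.5 = 613.5667 Hz.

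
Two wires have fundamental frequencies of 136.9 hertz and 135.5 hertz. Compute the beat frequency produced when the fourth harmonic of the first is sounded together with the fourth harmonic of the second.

5.6 Hz

Fourth harmonic of the first: 4·136.9 = 547.6 Hz.
Fourth harmonic of the second: 4·135.5 = 542.0 Hz.
f_beat = |547.6 − 542.0| = 5.6 Hz.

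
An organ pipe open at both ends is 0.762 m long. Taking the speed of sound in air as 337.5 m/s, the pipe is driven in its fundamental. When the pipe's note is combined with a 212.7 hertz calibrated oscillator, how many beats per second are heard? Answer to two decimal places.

8.76 Hz

Open pipe: f_n = n·v/(2L) = 1·337.5/(2·0.762) = 221.4567 Hz.
f_beat = |221.4567 − 212.7| = 8.76 Hz.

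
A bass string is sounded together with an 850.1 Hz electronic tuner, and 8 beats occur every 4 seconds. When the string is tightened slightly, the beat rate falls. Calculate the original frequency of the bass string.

Beat frequency = 8/4 = 2 Hz.
|f − 850.1| = 2, so the bass string was at either 848.1 Hz or 852.1 Hz.
Increasing tension raises a string's frequency; the adjustment raises the bass string's frequency.
The beat rate fell, so the adjustment moved the bass string toward 850.1 Hz — it must have started below the reference.

848.1 Hz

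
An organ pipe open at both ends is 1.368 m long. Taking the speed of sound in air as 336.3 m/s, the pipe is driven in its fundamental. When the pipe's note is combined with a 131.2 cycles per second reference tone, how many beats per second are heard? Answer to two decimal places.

8.28 Hz

Open pipe: f_n = n·v/(2L) = 1·336.3/(2·1.368) = 122.9167 Hz.
f_beat = |122.9167 − 131.2| = 8.28 Hz.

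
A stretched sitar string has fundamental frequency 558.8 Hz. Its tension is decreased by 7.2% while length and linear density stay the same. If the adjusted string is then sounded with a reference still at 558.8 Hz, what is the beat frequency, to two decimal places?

20.49 Hz

For a string, f ∝ √T, so the new frequency is 558.8·√0.928 = 538.3074 Hz.
f_beat = |538.3074 − 558.8| = 20.49 Hz.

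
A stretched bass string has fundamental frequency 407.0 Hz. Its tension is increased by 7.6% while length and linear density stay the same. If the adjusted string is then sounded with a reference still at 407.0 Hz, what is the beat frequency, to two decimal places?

For a string, f ∝ √T, so the new frequency is 407.0·√1.076 = 422.1828 Hz.
f_beat = |422.1828 − 407.0| = 15.18 Hz.

15.18 Hz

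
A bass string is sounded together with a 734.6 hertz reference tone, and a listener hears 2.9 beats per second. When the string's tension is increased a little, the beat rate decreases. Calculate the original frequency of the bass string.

|f − 734.6| = 2.9, so the bass string was at either 731.7 Hz or 737.5 Hz.
Higher tension means higher frequency; the adjustment raises the bass string's frequency.
The beat rate fell, so the adjustment moved the bass string toward 734.6 Hz — it must have started below the reference.

731.7 Hz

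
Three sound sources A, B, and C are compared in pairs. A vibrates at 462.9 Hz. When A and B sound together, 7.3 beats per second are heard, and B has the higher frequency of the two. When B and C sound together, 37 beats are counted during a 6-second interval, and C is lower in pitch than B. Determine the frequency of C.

464.0333 Hz

B is above A, so f_B = 462.9 + 7.3 = 470.2 Hz.
B–C: Beat frequency = 37/6 = 6.1667 Hz.
C is below B, so f_C = 470.2 − 6.1667 = 464.0333 Hz.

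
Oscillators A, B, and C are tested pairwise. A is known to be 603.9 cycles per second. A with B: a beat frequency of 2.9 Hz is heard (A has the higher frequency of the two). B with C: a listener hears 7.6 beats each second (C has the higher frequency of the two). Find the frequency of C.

B is below A, so f_B = 603.9 − 2.9 = 601 Hz.
C is above B, so f_C = 601 + 7.6 = 608.6 Hz.

608.6 Hz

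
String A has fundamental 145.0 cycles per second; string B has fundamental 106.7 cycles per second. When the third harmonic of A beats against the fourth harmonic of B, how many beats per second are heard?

Third harmonic of the first: 3·145.0 = 435.0 Hz.
Fourth harmonic of the second: 4·106.7 = 426.8 Hz.
f_beat = |435.0 − 426.8| = 8.2 Hz.

8.2 Hz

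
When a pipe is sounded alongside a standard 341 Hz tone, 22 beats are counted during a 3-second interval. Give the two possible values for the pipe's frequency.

333.6667 Hz or 348.3333 Hz

Beat frequency = 22/3 = 7.3333 Hz.
|f − 341| = 7.3333, so f = 341 ± 7.3333.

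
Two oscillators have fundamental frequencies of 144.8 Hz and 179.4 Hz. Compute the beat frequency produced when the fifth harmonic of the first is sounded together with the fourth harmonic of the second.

6.4 Hz

Fifth harmonic of the first: 5·144.8 = 724.0 Hz.
Fourth harmonic of the second: 4·179.4 = 717.6 Hz.
f_beat = |724.0 − 717.6| = 6.4 Hz.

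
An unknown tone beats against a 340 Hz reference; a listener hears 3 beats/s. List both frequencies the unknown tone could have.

|f − 340| = 3, so f = 340 ± 3.

337 Hz or 343 Hz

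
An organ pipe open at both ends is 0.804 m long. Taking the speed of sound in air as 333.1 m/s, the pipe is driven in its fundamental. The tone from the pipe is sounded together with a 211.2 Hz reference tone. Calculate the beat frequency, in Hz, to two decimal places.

4.05 Hz

Open pipe: f_n = n·v/(2L) = 1·333.1/(2·0.804) = 207.1517 Hz.
f_beat = |207.1517 − 211.2| = 4.05 Hz.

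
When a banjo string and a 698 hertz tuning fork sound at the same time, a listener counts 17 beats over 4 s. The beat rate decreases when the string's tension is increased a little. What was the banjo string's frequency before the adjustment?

Beat frequency = 17/4 = 4.25 Hz.
|f − 698| = 4.25, so the banjo string was at either 693.75 Hz or 702.25 Hz.
Higher tension means higher frequency; the adjustment raises the banjo string's frequency.
The beat rate fell, so the adjustment moved the banjo string toward 698 Hz — it must have started below the reference.

693.75 Hz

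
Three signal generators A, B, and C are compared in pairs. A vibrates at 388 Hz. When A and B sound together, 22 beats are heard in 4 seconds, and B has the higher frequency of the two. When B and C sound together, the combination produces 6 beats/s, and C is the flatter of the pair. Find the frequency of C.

A–B: Beat frequency = 22/4 = 5.5 Hz.
B is above A, so f_B = 388 + 5.5 = 393.5 Hz.
C is below B, so f_C = 393.5 − 6 = 387.5 Hz.

387.5 Hz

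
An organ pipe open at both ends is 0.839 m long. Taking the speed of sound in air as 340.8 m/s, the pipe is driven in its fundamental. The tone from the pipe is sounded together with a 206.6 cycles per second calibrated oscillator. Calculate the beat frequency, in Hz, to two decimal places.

3.50 Hz

Open pipe: f_n = n·v/(2L) = 1·340.8/(2·0.839) = 203.0989 Hz.
f_beat = |203.0989 − 206.6| = 3.50 Hz.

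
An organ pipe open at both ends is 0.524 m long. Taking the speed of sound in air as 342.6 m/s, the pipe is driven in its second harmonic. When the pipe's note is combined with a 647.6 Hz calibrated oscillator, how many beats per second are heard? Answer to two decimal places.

Open pipe: f_n = n·v/(2L) = 2·342.6/(2·0.524) = 653.8168 Hz.
f_beat = |653.8168 − 647.6| = 6.22 Hz.

6.22 Hz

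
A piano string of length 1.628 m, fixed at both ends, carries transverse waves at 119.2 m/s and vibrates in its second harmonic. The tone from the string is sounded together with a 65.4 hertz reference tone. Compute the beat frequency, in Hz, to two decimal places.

7.82 Hz

For a string fixed at both ends, f_n = n·v/(2L) = 2·119.2/(2·1.628) = 73.2187 Hz.
f_beat = |73.2187 − 65.4| = 7.82 Hz.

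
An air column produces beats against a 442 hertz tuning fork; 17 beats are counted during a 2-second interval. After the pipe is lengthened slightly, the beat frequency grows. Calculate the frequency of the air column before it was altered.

Beat frequency = 17/2 = 8.5 Hz.
|f − 442| = 8.5, so the air column was at either 433.5 Hz or 450.5 Hz.
A longer pipe has a lower fundamental; the adjustment lowers the air column's frequency.
The beat rate rose, so the adjustment moved the air column further from 442 Hz — it was already below the reference.

433.5 Hz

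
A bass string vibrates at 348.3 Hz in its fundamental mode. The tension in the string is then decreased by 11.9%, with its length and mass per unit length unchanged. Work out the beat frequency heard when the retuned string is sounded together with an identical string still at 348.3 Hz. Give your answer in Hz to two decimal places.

21.38 Hz

For a string, f ∝ √T, so the new frequency is 348.3·√0.881 = 326.9200 Hz.
f_beat = |326.9200 − 348.3| = 21.38 Hz.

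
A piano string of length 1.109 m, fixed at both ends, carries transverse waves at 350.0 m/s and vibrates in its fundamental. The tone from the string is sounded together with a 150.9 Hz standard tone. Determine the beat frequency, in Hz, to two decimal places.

For a string fixed at both ends, f_n = n·v/(2L) = 1·350.0/(2·1.109) = 157.7998 Hz.
f_beat = |157.7998 − 150.9| = 6.90 Hz.

6.90 Hz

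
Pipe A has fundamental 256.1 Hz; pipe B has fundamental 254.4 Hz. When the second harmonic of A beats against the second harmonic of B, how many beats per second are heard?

Second harmonic of the first: 2·256.1 = 512.2 Hz.
Second harmonic of the second: 2·254.4 = 508.8 Hz.
f_beat = |512.2 − 508.8| = 3.4 Hz.

3.4 Hz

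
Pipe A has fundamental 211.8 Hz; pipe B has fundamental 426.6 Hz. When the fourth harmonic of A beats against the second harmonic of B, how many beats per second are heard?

6.0 Hz

Fourth harmonic of the first: 4·211.8 = 847.2 Hz.
Second harmonic of the second: 2·426.6 = 853.2 Hz.
f_beat = |847.2 − 853.2| = 6.0 Hz.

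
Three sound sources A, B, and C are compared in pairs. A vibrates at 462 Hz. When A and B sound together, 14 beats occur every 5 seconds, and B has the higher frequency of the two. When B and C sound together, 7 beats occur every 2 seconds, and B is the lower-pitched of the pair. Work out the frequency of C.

A–B: Beat frequency = 14/5 = 2.8 Hz.
B is above A, so f_B = 462 + 2.8 = 464.8 Hz.
B–C: Beat frequency = 7/2 = 3.5 Hz.
C is above B, so f_C = 464.8 + 3.5 = 468.3 Hz.

468.3 Hz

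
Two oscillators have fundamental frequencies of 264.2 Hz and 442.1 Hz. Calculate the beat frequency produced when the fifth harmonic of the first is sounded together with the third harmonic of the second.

5.3 Hz

Fifth harmonic of the first: 5·264.2 = 1321.0 Hz.
Third harmonic of the second: 3·442.1 = 1326.3 Hz.
f_beat = |1321.0 − 1326.3| = 5.3 Hz.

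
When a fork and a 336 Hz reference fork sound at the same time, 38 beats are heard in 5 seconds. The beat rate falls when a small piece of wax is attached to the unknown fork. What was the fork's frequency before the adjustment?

343.6 Hz

Beat frequency = 38/5 = 7.6 Hz.
|f − 336| = 7.6, so the fork was at either 328.4 Hz or 343.6 Hz.
Loading a fork with wax lowers its frequency; the adjustment lowers the fork's frequency.
The beat rate fell, so the adjustment moved the fork toward 336 Hz — it must have started above the reference.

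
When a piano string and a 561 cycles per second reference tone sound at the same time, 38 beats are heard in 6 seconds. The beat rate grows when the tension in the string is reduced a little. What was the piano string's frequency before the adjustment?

Beat frequency = 38/6 = 6.3333 Hz.
|f − 561| = 6.3333, so the piano string was at either 554.6667 Hz or 567.3333 Hz.
Lower tension means lower frequency; the adjustment lowers the piano string's frequency.
The beat rate rose, so the adjustment moved the piano string further from 561 Hz — it was already below the reference.

554.6667 Hz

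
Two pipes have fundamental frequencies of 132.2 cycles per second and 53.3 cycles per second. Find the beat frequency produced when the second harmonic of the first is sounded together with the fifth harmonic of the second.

Second harmonic of the first: 2·132.2 = 264.4 Hz.
Fifth harmonic of the second: 5·53.3 = 266.5 Hz.
f_beat = |264.4 − 266.5| = 2.1 Hz.

2.1 Hz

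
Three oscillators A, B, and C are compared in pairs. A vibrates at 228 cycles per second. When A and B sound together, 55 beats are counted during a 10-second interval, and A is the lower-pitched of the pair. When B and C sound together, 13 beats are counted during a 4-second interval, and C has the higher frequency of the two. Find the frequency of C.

A–B: Beat frequency = 55/10 = 5.5 Hz.
B is above A, so f_B = 228 + 5.5 = 233.5 Hz.
B–C: Beat frequency = 13/4 = 3.25 Hz.
C is above B, so f_C = 233.5 + 3.25 = 236.75 Hz.

236.75 Hz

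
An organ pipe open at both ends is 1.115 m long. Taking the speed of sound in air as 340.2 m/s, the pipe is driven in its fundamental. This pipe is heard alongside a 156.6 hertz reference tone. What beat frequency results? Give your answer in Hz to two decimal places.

Open pipe: f_n = n·v/(2L) = 1·340.2/(2·1.115) = 152.5561 Hz.
f_beat = |152.5561 − 156.6| = 4.04 Hz.

4.04 Hz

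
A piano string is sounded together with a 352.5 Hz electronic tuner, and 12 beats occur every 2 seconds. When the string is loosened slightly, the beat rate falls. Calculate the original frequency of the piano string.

358.5 Hz

Beat frequency = 12/2 = 6 Hz.
|f − 352.5| = 6, so the piano string was at either 346.5 Hz or 358.5 Hz.
Reducing tension lowers a string's frequency; the adjustment lowers the piano string's frequency.
The beat rate fell, so the adjustment moved the piano string toward 352.5 Hz — it must have started above the reference.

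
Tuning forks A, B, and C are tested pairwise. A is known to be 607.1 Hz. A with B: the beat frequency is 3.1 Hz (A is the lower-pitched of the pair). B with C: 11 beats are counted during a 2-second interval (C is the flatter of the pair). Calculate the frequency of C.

B is above A, so f_B = 607.1 + 3.1 = 610.2 Hz.
B–C: Beat frequency = 11/2 = 5.5 Hz.
C is below B, so f_C = 610.2 − 5.5 = 604.7 Hz.

604.7 Hz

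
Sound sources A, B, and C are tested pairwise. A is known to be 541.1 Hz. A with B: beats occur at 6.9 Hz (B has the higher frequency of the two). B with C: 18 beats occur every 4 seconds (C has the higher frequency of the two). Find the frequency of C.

B is above A, so f_B = 541.1 + 6.9 = 548 Hz.
B–C: Beat frequency = 18/4 = 4.5 Hz.
C is above B, so f_C = 548 + 4.5 = 552.5 Hz.

552.5 Hz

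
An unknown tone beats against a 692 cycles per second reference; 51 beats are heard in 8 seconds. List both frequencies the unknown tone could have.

685.625 Hz or 698.375 Hz

Beat frequency = 51/8 = 6.375 Hz.
|f − 692| = 6.375, so f = 692 ± 6.375.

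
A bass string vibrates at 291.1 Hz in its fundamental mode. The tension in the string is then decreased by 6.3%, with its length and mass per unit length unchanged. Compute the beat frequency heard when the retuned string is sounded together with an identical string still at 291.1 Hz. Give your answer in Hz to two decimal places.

9.32 Hz

For a string, f ∝ √T, so the new frequency is 291.1·√0.937 = 281.7812 Hz.
f_beat = |281.7812 − 291.1| = 9.32 Hz.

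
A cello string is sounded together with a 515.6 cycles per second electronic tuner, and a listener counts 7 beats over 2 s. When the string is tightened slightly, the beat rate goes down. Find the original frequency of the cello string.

512.1 Hz

Beat frequency = 7/2 = 3.5 Hz.
|f − 515.6| = 3.5, so the cello string was at either 512.1 Hz or 519.1 Hz.
Increasing tension raises a string's frequency; the adjustment raises the cello string's frequency.
The beat rate fell, so the adjustment moved the cello string toward 515.6 Hz — it must have started below the reference.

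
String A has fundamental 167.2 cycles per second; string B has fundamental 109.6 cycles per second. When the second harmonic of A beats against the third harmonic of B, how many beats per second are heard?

5.6 Hz

Second harmonic of the first: 2·167.2 = 334.4 Hz.
Third harmonic of the second: 3·109.6 = 328.8 Hz.
f_beat = |334.4 − 328.8| = 5.6 Hz.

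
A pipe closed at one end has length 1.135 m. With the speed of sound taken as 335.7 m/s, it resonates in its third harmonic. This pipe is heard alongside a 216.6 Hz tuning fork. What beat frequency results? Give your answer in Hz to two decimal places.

5.23 Hz

Closed pipe (odd harmonics): f_n = n·v/(4L) = 3·335.7/(4·1.135) = 221.8282 Hz.
f_beat = |221.8282 − 216.6| = 5.23 Hz.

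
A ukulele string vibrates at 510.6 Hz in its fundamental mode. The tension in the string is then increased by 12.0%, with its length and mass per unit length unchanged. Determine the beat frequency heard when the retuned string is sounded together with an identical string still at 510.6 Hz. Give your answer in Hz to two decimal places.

For a string, f ∝ √T, so the new frequency is 510.6·√1.120 = 540.3682 Hz.
f_beat = |540.3682 − 510.6| = 29.77 Hz.

29.77 Hz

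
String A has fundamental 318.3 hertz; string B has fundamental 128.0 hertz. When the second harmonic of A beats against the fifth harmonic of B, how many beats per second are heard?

3.4 Hz

Second harmonic of the first: 2·318.3 = 636.6 Hz.
Fifth harmonic of the second: 5·128.0 = 640.0 Hz.
f_beat = |636.6 − 640.0| = 3.4 Hz.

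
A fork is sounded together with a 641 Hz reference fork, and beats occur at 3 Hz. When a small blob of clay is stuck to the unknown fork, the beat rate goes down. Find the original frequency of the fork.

644 Hz

|f − 641| = 3, so the fork was at either 638 Hz or 644 Hz.
Adding mass to a fork lowers its frequency; the adjustment lowers the fork's frequency.
The beat rate fell, so the adjustment moved the fork toward 641 Hz — it must have started above the reference.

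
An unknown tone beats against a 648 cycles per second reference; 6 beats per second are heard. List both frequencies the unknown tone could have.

642 Hz or 654 Hz

|f − 648| = 6, so f = 648 ± 6.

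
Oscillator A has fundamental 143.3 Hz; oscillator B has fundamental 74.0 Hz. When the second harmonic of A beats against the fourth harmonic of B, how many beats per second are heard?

Second harmonic of the first: 2·143.3 = 286.6 Hz.
Fourth harmonic of the second: 4·74.0 = 296.0 Hz.
f_beat = |286.6 − 296.0| = 9.4 Hz.

9.4 Hz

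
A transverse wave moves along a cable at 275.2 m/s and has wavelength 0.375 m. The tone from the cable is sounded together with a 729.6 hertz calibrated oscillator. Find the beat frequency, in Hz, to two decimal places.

4.27 Hz

Source frequency f = v/λ = 275.2/0.375 = 733.8667 Hz.
f_beat = |733.8667 − 729.6| = 4.27 Hz.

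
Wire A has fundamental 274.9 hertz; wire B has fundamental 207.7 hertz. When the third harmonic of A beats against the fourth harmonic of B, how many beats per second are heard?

Third harmonic of the first: 3·274.9 = 824.7 Hz.
Fourth harmonic of the second: 4·207.7 = 830.8 Hz.
f_beat = |824.7 − 830.8| = 6.1 Hz.

6.1 Hz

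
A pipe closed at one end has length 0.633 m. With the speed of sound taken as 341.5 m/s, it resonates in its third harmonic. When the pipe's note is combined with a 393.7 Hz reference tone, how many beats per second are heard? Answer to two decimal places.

Closed pipe (odd harmonics): f_n = n·v/(4L) = 3·341.5/(4·0.633) = 404.6209 Hz.
f_beat = |404.6209 − 393.7| = 10.92 Hz.

10.92 Hz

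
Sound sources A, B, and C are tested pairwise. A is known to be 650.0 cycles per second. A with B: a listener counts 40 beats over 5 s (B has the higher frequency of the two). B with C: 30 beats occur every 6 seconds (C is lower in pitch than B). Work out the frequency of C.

A–B: Beat frequency = 40/5 = 8 Hz.
B is above A, so f_B = 650.0 + 8 = 658 Hz.
B–C: Beat frequency = 30/6 = 5 Hz.
C is below B, so f_C = 658 − 5 = 653 Hz.

653 Hz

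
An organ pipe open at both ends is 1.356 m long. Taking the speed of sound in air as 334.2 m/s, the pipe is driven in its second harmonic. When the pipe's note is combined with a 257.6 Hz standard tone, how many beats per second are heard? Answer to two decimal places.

Open pipe: f_n = n·v/(2L) = 2·334.2/(2·1.356) = 246.4602 Hz.
f_beat = |246.4602 − 257.6| = 11.14 Hz.

11.14 Hz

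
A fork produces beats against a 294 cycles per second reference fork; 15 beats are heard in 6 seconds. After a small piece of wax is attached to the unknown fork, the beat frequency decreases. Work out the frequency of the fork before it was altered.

Beat frequency = 15/6 = 2.5 Hz.
|f − 294| = 2.5, so the fork was at either 291.5 Hz or 296.5 Hz.
Loading a fork with wax lowers its frequency; the adjustment lowers the fork's frequency.
The beat rate fell, so the adjustment moved the fork toward 294 Hz — it must have started above the reference.

296.5 Hz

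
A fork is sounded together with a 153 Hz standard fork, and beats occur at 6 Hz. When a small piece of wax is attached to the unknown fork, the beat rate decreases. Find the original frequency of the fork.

|f − 153| = 6, so the fork was at either 147 Hz or 159 Hz.
Loading a fork with wax lowers its frequency; the adjustment lowers the fork's frequency.
The beat rate fell, so the adjustment moved the fork toward 153 Hz — it must have started above the reference.

159 Hz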